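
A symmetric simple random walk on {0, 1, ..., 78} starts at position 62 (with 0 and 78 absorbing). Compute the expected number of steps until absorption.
E[τ | X_0 = 62] = 992

Let v_k = E[τ | X_0 = k]. Boundary: v_0 = v_78 = 0. Recurrence: v_k = 1 + (v_{k-1} + v_{k+1})/2 for 1 ≤ k ≤ 77. The particular solution to v_k − (v_{k-1} + v_{k+1})/2 = 1 is v_k = −k^2. Adding homogeneous solution A + B k and matching boundaries gives v_k = k (78 − k). Substituting k = 62: v_62 = 62 · 16 = 992.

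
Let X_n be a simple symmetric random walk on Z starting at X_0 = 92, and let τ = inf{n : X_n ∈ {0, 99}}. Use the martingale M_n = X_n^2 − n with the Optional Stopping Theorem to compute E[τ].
E[τ] = 644

M_n = X_n^2 − n is a martingale (since E[X_{n+1}^2 | F_n] = X_n^2 + 1). By OST (τ has finite mean in a bounded region), E[M_τ] = E[M_0] = X_0^2 − 0 = 92^2 = 8464. Also E[M_τ] = E[X_τ^2] − E[τ]. The walk exits at 0 or 99, with P(hit 99 first) = 92/99, so E[X_τ^2] = 99^2 · 92/99 + 0 = 9108. Thus E[τ] = E[X_τ^2] − E[M_τ] = 9108 − 8464 = 644 = 92(99 − 92) = 644.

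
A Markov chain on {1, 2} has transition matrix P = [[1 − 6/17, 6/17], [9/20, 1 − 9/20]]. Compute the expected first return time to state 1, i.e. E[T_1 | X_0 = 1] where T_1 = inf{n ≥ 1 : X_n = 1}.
E[T_1 | X_0 = 1] = 1/π_1 = 91/51

For an irreducible recurrent Markov chain with stationary distribution π, E[T_i | X_0 = i] = 1/π_i (Kac's formula). Here π_1 = (9/20)/(6/17 + 9/20) = (9/20)/(273/340) = 51/91, so E[T_1 | X_0 = 1] = 1/π_1 = (6/17 + 9/20)/(9/20) = (273/340)/(9/20) = 91/51.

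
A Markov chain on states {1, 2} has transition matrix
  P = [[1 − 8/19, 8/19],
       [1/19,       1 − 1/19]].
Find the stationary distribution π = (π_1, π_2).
π_1 = 1/9, π_2 = 8/9

Solve πP = π with π_1 + π_2 = 1. From πP = π: π_1 · (1 − 8/19) + π_2 · 1/19 = π_1 ⇒ π_2 · 1/19 = π_1 · 8/19 ⇒ π_2/π_1 = (8/19)/(1/19) = 8. Together with π_1 + π_2 = 1:
  π_1 = (1/19)/(8/19 + 1/19) = (1/19)/(9/19) = 1/9,
  π_2 = (8/19)/(8/19 + 1/19) = (8/19)/(9/19) = 8/9.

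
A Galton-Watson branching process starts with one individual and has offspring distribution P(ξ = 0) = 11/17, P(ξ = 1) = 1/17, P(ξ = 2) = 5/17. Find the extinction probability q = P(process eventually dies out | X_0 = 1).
q = 1

Mean offspring μ = 0·11/17 + 1·1/17 + 2·5/17 = 11/17 ≤ 1. For μ ≤ 1 with offspring not concentrated at 1, the Galton-Watson process goes extinct almost surely, so q = 1.
(Algebraic check: The pgf is f(s) = 11/17 + 1/17·s + 5/17·s². The extinction probability q is the smallest fixed point of f in [0, 1]. Setting s = f(s):
  5/17·s² + (1/17 − 1)·s + 11/17 = 0
  5/17·s² − (11/17 + 5/17)·s + 11/17 = 0
which factors as (s − 1)·(5/17·s − 11/17) = 0, giving roots s = 1 and s = (11/17)/(5/17) = 11/5. Since 11/5 ≥ 1, the smallest root in [0, 1] is s = 1.)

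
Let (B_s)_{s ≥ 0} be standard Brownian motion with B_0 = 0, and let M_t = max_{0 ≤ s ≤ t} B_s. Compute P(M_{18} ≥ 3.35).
P(M_{18} ≥ 3.35) = 2·P(B_{18} ≥ 3.35) = 2(1 − Φ(3.35/√18)) ≈ 0.4298

By the reflection principle for Brownian motion, P(M_t ≥ a) = 2 · P(B_t ≥ a) for a ≥ 0. Since B_t ~ N(0, t), P(B_t ≥ 3.35) = 1 − Φ(3.35/√t) = 1 − Φ(3.35/√18) = 1 − Φ(0.7896). So
  P(M_{18} ≥ 3.35) = 2(1 − Φ(0.7896)) ≈ 0.4298.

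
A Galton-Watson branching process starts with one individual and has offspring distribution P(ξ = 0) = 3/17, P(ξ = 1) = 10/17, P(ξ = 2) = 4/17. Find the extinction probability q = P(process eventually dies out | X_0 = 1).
q = 3/4

The pgf is f(s) = 3/17 + 10/17·s + 4/17·s². The extinction probability q is the smallest fixed point of f in [0, 1]. Setting s = f(s):
  4/17·s² + (10/17 − 1)·s + 3/17 = 0
  4/17·s² − (3/17 + 4/17)·s + 3/17 = 0
which factors as (s − 1)·(4/17·s − 3/17) = 0, giving roots s = 1 and s = (3/17)/(4/17) = 3/4.
Mean offspring μ = 10/17 + 2·4/17 = 18/17 > 1 (supercritical), so q < 1. The extinction probability is the smaller root: q = (3/17)/(4/17) = 3/4.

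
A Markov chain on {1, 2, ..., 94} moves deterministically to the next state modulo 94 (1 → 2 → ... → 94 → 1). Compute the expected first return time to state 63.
E[T_63 | X_0 = 63] = 94

The chain cycles deterministically, so starting at state 63 it returns in exactly 94 steps. Equivalently, the stationary distribution is uniform π_j = 1/94 for every state j, so by Kac's formula E[T_63] = 1/π_63 = 94.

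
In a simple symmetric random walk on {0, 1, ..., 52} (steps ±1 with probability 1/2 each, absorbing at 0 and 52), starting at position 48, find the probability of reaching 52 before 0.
P(hit 52 before 0) = 48/52 = 12/13

Let u_k = P(hit 52 before 0 | start at k). Then u_0 = 0, u_52 = 1, and u_k = u_{k-1}/2 + u_{k+1}/2 for 1 ≤ k ≤ 51. This harmonic recurrence is solved by u_k = k/52, giving u_48 = 48/52 = 12/13.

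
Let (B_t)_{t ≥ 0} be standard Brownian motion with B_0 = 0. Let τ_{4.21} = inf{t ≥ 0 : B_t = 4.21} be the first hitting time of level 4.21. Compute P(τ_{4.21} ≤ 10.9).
P(τ_{4.21} ≤ 10.9) = 2(1 − Φ(4.21/√10.9)) = 2(1 − Φ(1.2752)) ≈ 0.2022

By the reflection principle for standard BM, P(τ_b ≤ t) = 2 · P(B_t ≥ b). Since B_t ~ N(0, t), P(B_t ≥ 4.21) = 1 − Φ(4.21/√t) = 1 − Φ(4.21/√10.9) = 1 − Φ(1.2752) ≈ 0.10112. Doubling: P(τ_{4.21} ≤ 10.9) ≈ 2 · 0.10112 = 0.20224 ≈ 0.2022.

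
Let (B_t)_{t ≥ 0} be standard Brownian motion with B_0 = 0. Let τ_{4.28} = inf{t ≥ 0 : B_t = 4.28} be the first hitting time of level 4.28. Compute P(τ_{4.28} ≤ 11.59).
P(τ_{4.28} ≤ 11.59) = 2(1 − Φ(4.28/√11.59)) = 2(1 − Φ(1.2572)) ≈ 0.2087

By the reflection principle for standard BM, P(τ_b ≤ t) = 2 · P(B_t ≥ b). Since B_t ~ N(0, t), P(B_t ≥ 4.28) = 1 − Φ(4.28/√t) = 1 − Φ(4.28/√11.59) = 1 − Φ(1.2572) ≈ 0.10434. Doubling: P(τ_{4.28} ≤ 11.59) ≈ 2 · 0.10434 = 0.20868 ≈ 0.2087.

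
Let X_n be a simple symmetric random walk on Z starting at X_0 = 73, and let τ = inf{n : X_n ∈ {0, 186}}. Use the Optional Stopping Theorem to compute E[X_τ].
E[X_τ] = 73

X_n is a martingale and τ is a bounded-mean stopping time (indeed τ is finite a.s. with bounded expectation since the walk is in a bounded region). By the OST, E[X_τ] = E[X_0] = 73. Equivalently: E[X_τ] = 186 · P(hit 186 first) + 0 · P(hit 0 first) = 186 · (73/186) = 73.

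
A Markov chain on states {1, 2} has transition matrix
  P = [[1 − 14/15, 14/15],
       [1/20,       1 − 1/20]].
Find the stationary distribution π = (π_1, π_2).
π_1 = 3/59, π_2 = 56/59

Solve πP = π with π_1 + π_2 = 1. From πP = π: π_1 · (1 − 14/15) + π_2 · 1/20 = π_1 ⇒ π_2 · 1/20 = π_1 · 14/15 ⇒ π_2/π_1 = (14/15)/(1/20) = 56/3. Together with π_1 + π_2 = 1:
  π_1 = (1/20)/(14/15 + 1/20) = (1/20)/(59/60) = 3/59,
  π_2 = (14/15)/(14/15 + 1/20) = (14/15)/(59/60) = 56/59.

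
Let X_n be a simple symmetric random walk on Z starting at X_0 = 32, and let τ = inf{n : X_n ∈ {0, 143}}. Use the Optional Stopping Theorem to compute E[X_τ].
E[X_τ] = 32

X_n is a martingale and τ is a bounded-mean stopping time (indeed τ is finite a.s. with bounded expectation since the walk is in a bounded region). By the OST, E[X_τ] = E[X_0] = 32. Equivalently: E[X_τ] = 143 · P(hit 143 first) + 0 · P(hit 0 first) = 143 · (32/143) = 32.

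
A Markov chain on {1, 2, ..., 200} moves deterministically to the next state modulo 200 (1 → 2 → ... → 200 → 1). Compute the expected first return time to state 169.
E[T_169 | X_0 = 169] = 200

The chain cycles deterministically, so starting at state 169 it returns in exactly 200 steps. Equivalently, the stationary distribution is uniform π_j = 1/200 for every state j, so by Kac's formula E[T_169] = 1/π_169 = 200.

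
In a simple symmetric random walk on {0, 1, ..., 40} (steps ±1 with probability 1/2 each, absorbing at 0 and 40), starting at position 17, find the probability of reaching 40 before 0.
P(hit 40 before 0) = 17/40

Let u_k = P(hit 40 before 0 | start at k). Then u_0 = 0, u_40 = 1, and u_k = u_{k-1}/2 + u_{k+1}/2 for 1 ≤ k ≤ 39. This harmonic recurrence is solved by u_k = k/40, giving u_17 = 17/40.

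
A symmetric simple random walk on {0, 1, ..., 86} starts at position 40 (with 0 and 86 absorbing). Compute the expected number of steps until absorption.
E[τ | X_0 = 40] = 1840

Let v_k = E[τ | X_0 = k]. Boundary: v_0 = v_86 = 0. Recurrence: v_k = 1 + (v_{k-1} + v_{k+1})/2 for 1 ≤ k ≤ 85. The particular solution to v_k − (v_{k-1} + v_{k+1})/2 = 1 is v_k = −k^2. Adding homogeneous solution A + B k and matching boundaries gives v_k = k (86 − k). Substituting k = 40: v_40 = 40 · 46 = 1840.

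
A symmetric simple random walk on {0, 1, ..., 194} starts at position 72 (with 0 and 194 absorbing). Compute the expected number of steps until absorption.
E[τ | X_0 = 72] = 8784

Let v_k = E[τ | X_0 = k]. Boundary: v_0 = v_194 = 0. Recurrence: v_k = 1 + (v_{k-1} + v_{k+1})/2 for 1 ≤ k ≤ 193. The particular solution to v_k − (v_{k-1} + v_{k+1})/2 = 1 is v_k = −k^2. Adding homogeneous solution A + B k and matching boundaries gives v_k = k (194 − k). Substituting k = 72: v_72 = 72 · 122 = 8784.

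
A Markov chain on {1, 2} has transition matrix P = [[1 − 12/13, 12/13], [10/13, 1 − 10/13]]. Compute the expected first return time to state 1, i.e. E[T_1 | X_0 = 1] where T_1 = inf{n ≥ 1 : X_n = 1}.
E[T_1 | X_0 = 1] = 1/π_1 = 11/5

For an irreducible recurrent Markov chain with stationary distribution π, E[T_i | X_0 = i] = 1/π_i (Kac's formula). Here π_1 = (10/13)/(12/13 + 10/13) = (10/13)/(22/13) = 5/11, so E[T_1 | X_0 = 1] = 1/π_1 = (12/13 + 10/13)/(10/13) = (22/13)/(10/13) = 11/5.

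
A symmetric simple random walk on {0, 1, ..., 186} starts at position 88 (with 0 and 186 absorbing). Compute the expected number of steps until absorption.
E[τ | X_0 = 88] = 8624

Let v_k = E[τ | X_0 = k]. Boundary: v_0 = v_186 = 0. Recurrence: v_k = 1 + (v_{k-1} + v_{k+1})/2 for 1 ≤ k ≤ 185. The particular solution to v_k − (v_{k-1} + v_{k+1})/2 = 1 is v_k = −k^2. Adding homogeneous solution A + B k and matching boundaries gives v_k = k (186 − k). Substituting k = 88: v_88 = 88 · 98 = 8624.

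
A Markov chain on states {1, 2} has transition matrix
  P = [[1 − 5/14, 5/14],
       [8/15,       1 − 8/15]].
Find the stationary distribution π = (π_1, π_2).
π_1 = 112/187, π_2 = 75/187

Solve πP = π with π_1 + π_2 = 1. From πP = π: π_1 · (1 − 5/14) + π_2 · 8/15 = π_1 ⇒ π_2 · 8/15 = π_1 · 5/14 ⇒ π_2/π_1 = (5/14)/(8/15) = 75/112. Together with π_1 + π_2 = 1:
  π_1 = (8/15)/(5/14 + 8/15) = (8/15)/(187/210) = 112/187,
  π_2 = (5/14)/(5/14 + 8/15) = (5/14)/(187/210) = 75/187.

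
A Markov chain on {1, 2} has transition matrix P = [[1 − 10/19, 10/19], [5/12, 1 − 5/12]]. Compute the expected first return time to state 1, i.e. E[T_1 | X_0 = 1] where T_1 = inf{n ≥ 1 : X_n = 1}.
E[T_1 | X_0 = 1] = 1/π_1 = 43/19

For an irreducible recurrent Markov chain with stationary distribution π, E[T_i | X_0 = i] = 1/π_i (Kac's formula). Here π_1 = (5/12)/(10/19 + 5/12) = (5/12)/(215/228) = 19/43, so E[T_1 | X_0 = 1] = 1/π_1 = (10/19 + 5/12)/(5/12) = (215/228)/(5/12) = 43/19.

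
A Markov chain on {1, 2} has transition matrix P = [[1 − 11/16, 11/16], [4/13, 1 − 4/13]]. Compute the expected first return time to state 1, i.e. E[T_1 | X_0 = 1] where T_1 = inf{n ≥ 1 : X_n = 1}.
E[T_1 | X_0 = 1] = 1/π_1 = 207/64

For an irreducible recurrent Markov chain with stationary distribution π, E[T_i | X_0 = i] = 1/π_i (Kac's formula). Here π_1 = (4/13)/(11/16 + 4/13) = (4/13)/(207/208) = 64/207, so E[T_1 | X_0 = 1] = 1/π_1 = (11/16 + 4/13)/(4/13) = (207/208)/(4/13) = 207/64.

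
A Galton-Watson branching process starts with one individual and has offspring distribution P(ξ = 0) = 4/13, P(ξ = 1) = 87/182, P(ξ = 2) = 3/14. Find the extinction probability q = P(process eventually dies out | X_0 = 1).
q = 1

Mean offspring μ = 0·4/13 + 1·87/182 + 2·3/14 = 165/182 ≤ 1. For μ ≤ 1 with offspring not concentrated at 1, the Galton-Watson process goes extinct almost surely, so q = 1.
(Algebraic check: The pgf is f(s) = 4/13 + 87/182·s + 3/14·s². The extinction probability q is the smallest fixed point of f in [0, 1]. Setting s = f(s):
  3/14·s² + (87/182 − 1)·s + 4/13 = 0
  3/14·s² − (4/13 + 3/14)·s + 4/13 = 0
which factors as (s − 1)·(3/14·s − 4/13) = 0, giving roots s = 1 and s = (4/13)/(3/14) = 56/39. Since 56/39 ≥ 1, the smallest root in [0, 1] is s = 1.)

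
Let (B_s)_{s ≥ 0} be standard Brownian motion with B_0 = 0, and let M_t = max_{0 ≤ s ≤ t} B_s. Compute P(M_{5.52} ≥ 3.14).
P(M_{5.52} ≥ 3.14) = 2·P(B_{5.52} ≥ 3.14) = 2(1 − Φ(3.14/√5.52)) ≈ 0.1814

By the reflection principle for Brownian motion, P(M_t ≥ a) = 2 · P(B_t ≥ a) for a ≥ 0. Since B_t ~ N(0, t), P(B_t ≥ 3.14) = 1 − Φ(3.14/√t) = 1 − Φ(3.14/√5.52) = 1 − Φ(1.3365). So
  P(M_{5.52} ≥ 3.14) = 2(1 − Φ(1.3365)) ≈ 0.1814.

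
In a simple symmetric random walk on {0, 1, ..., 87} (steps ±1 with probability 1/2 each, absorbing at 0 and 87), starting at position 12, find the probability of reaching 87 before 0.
P(hit 87 before 0) = 12/87 = 4/29

Let u_k = P(hit 87 before 0 | start at k). Then u_0 = 0, u_87 = 1, and u_k = u_{k-1}/2 + u_{k+1}/2 for 1 ≤ k ≤ 86. This harmonic recurrence is solved by u_k = k/87, giving u_12 = 12/87 = 4/29.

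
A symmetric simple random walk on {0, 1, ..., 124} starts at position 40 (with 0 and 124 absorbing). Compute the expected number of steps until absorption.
E[τ | X_0 = 40] = 3360

Let v_k = E[τ | X_0 = k]. Boundary: v_0 = v_124 = 0. Recurrence: v_k = 1 + (v_{k-1} + v_{k+1})/2 for 1 ≤ k ≤ 123. The particular solution to v_k − (v_{k-1} + v_{k+1})/2 = 1 is v_k = −k^2. Adding homogeneous solution A + B k and matching boundaries gives v_k = k (124 − k). Substituting k = 40: v_40 = 40 · 84 = 3360.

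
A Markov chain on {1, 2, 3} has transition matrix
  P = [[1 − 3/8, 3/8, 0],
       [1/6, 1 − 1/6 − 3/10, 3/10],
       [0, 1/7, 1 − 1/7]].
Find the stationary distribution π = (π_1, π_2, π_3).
π = (40/319, 90/319, 189/319)

This is a birth-death chain on three states, which satisfies detailed balance: π_1 · P_{12} = π_2 · P_{21} and π_2 · P_{23} = π_3 · P_{32}.
From π_1 · 3/8 = π_2 · 1/6: π_2/π_1 = (3/8)/(1/6) = 9/4.
From π_2 · 3/10 = π_3 · 1/7: π_3/π_2 = (3/10)/(1/7) = 21/10.
Take π_1 proportional to 1; then unnormalized π = (1, 9/4, 189/40). Normalize by dividing by the sum 319/40:
  π = (40/319, 90/319, 189/319).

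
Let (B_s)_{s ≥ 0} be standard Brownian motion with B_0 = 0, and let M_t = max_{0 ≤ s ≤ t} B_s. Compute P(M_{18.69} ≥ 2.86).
P(M_{18.69} ≥ 2.86) = 2·P(B_{18.69} ≥ 2.86) = 2(1 − Φ(2.86/√18.69)) ≈ 0.5083

By the reflection principle for Brownian motion, P(M_t ≥ a) = 2 · P(B_t ≥ a) for a ≥ 0. Since B_t ~ N(0, t), P(B_t ≥ 2.86) = 1 − Φ(2.86/√t) = 1 − Φ(2.86/√18.69) = 1 − Φ(0.6615). So
  P(M_{18.69} ≥ 2.86) = 2(1 − Φ(0.6615)) ≈ 0.5083.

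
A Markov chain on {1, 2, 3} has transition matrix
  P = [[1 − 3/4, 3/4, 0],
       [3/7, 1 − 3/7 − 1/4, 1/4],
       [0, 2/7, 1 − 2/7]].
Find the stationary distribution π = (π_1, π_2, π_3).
π = (32/137, 56/137, 49/137)

This is a birth-death chain on three states, which satisfies detailed balance: π_1 · P_{12} = π_2 · P_{21} and π_2 · P_{23} = π_3 · P_{32}.
From π_1 · 3/4 = π_2 · 3/7: π_2/π_1 = (3/4)/(3/7) = 7/4.
From π_2 · 1/4 = π_3 · 2/7: π_3/π_2 = (1/4)/(2/7) = 7/8.
Take π_1 proportional to 1; then unnormalized π = (1, 7/4, 49/32). Normalize by dividing by the sum 137/32:
  π = (32/137, 56/137, 49/137).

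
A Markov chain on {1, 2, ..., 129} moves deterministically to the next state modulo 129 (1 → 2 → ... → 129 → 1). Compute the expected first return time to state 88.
E[T_88 | X_0 = 88] = 129

The chain cycles deterministically, so starting at state 88 it returns in exactly 129 steps. Equivalently, the stationary distribution is uniform π_j = 1/129 for every state j, so by Kac's formula E[T_88] = 1/π_88 = 129.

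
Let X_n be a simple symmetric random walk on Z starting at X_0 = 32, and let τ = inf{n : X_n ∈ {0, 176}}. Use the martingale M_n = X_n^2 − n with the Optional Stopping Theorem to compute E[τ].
E[τ] = 4608

M_n = X_n^2 − n is a martingale (since E[X_{n+1}^2 | F_n] = X_n^2 + 1). By OST (τ has finite mean in a bounded region), E[M_τ] = E[M_0] = X_0^2 − 0 = 32^2 = 1024. Also E[M_τ] = E[X_τ^2] − E[τ]. The walk exits at 0 or 176, with P(hit 176 first) = 32/176, so E[X_τ^2] = 176^2 · 32/176 + 0 = 5632. Thus E[τ] = E[X_τ^2] − E[M_τ] = 5632 − 1024 = 4608 = 32(176 − 32) = 4608.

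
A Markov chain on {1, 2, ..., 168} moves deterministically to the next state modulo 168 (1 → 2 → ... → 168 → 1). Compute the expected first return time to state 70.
E[T_70 | X_0 = 70] = 168

The chain cycles deterministically, so starting at state 70 it returns in exactly 168 steps. Equivalently, the stationary distribution is uniform π_j = 1/168 for every state j, so by Kac's formula E[T_70] = 1/π_70 = 168.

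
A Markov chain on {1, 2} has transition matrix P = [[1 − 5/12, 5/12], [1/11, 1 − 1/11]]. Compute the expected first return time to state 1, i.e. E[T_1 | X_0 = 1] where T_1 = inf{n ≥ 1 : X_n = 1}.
E[T_1 | X_0 = 1] = 1/π_1 = 67/12

For an irreducible recurrent Markov chain with stationary distribution π, E[T_i | X_0 = i] = 1/π_i (Kac's formula). Here π_1 = (1/11)/(5/12 + 1/11) = (1/11)/(67/132) = 12/67, so E[T_1 | X_0 = 1] = 1/π_1 = (5/12 + 1/11)/(1/11) = (67/132)/(1/11) = 67/12.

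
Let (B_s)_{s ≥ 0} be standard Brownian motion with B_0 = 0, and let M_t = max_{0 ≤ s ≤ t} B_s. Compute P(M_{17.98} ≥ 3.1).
P(M_{17.98} ≥ 3.1) = 2·P(B_{17.98} ≥ 3.1) = 2(1 − Φ(3.1/√17.98)) ≈ 0.4647

By the reflection principle for Brownian motion, P(M_t ≥ a) = 2 · P(B_t ≥ a) for a ≥ 0. Since B_t ~ N(0, t), P(B_t ≥ 3.1) = 1 − Φ(3.1/√t) = 1 − Φ(3.1/√17.98) = 1 − Φ(0.7311). So
  P(M_{17.98} ≥ 3.1) = 2(1 − Φ(0.7311)) ≈ 0.4647.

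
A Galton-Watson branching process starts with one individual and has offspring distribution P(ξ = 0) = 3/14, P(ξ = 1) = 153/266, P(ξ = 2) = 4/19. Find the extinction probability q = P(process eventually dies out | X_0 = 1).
q = 1

Mean offspring μ = 0·3/14 + 1·153/266 + 2·4/19 = 265/266 ≤ 1. For μ ≤ 1 with offspring not concentrated at 1, the Galton-Watson process goes extinct almost surely, so q = 1.
(Algebraic check: The pgf is f(s) = 3/14 + 153/266·s + 4/19·s². The extinction probability q is the smallest fixed point of f in [0, 1]. Setting s = f(s):
  4/19·s² + (153/266 − 1)·s + 3/14 = 0
  4/19·s² − (3/14 + 4/19)·s + 3/14 = 0
which factors as (s − 1)·(4/19·s − 3/14) = 0, giving roots s = 1 and s = (3/14)/(4/19) = 57/56. Since 57/56 ≥ 1, the smallest root in [0, 1] is s = 1.)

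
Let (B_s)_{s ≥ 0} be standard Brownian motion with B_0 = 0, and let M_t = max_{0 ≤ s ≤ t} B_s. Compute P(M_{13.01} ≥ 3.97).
P(M_{13.01} ≥ 3.97) = 2·P(B_{13.01} ≥ 3.97) = 2(1 − Φ(3.97/√13.01)) ≈ 0.2710

By the reflection principle for Brownian motion, P(M_t ≥ a) = 2 · P(B_t ≥ a) for a ≥ 0. Since B_t ~ N(0, t), P(B_t ≥ 3.97) = 1 − Φ(3.97/√t) = 1 − Φ(3.97/√13.01) = 1 − Φ(1.1007). So
  P(M_{13.01} ≥ 3.97) = 2(1 − Φ(1.1007)) ≈ 0.2710.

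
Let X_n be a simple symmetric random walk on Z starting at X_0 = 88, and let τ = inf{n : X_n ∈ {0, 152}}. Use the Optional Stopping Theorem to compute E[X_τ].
E[X_τ] = 88

X_n is a martingale and τ is a bounded-mean stopping time (indeed τ is finite a.s. with bounded expectation since the walk is in a bounded region). By the OST, E[X_τ] = E[X_0] = 88. Equivalently: E[X_τ] = 152 · P(hit 152 first) + 0 · P(hit 0 first) = 152 · (88/152) = 88.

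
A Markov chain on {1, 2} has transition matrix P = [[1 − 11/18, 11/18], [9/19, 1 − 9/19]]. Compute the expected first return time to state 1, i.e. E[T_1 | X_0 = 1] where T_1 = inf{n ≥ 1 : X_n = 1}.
E[T_1 | X_0 = 1] = 1/π_1 = 371/162

For an irreducible recurrent Markov chain with stationary distribution π, E[T_i | X_0 = i] = 1/π_i (Kac's formula). Here π_1 = (9/19)/(11/18 + 9/19) = (9/19)/(371/342) = 162/371, so E[T_1 | X_0 = 1] = 1/π_1 = (11/18 + 9/19)/(9/19) = (371/342)/(9/19) = 371/162.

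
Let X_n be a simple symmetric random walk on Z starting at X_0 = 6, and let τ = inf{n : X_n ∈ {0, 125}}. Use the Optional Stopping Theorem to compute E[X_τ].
E[X_τ] = 6

X_n is a martingale and τ is a bounded-mean stopping time (indeed τ is finite a.s. with bounded expectation since the walk is in a bounded region). By the OST, E[X_τ] = E[X_0] = 6. Equivalently: E[X_τ] = 125 · P(hit 125 first) + 0 · P(hit 0 first) = 125 · (6/125) = 6.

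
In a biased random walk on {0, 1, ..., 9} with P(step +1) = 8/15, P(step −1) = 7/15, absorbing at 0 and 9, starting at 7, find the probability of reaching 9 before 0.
P(hit 9 before 0) = (1 − (7/8)^7) / (1 − (7/8)^9) = 81510976/93864121

Let u_k denote P(reach 9 before 0 | start at k). Boundary: u_0 = 0, u_9 = 1. Recurrence: u_k = 8/15·u_{k+1} + 7/15·u_{k-1} for 1 ≤ k ≤ 8. Try u_k = A + B·r^k with r = q/p = (7/15)/(8/15) = 7/8. Substitution satisfies the recurrence; boundary conditions give:
  u_k = (1 − r^k) / (1 − r^N) = (1 − (7/8)^7) / (1 − (7/8)^9) = 81510976/93864121.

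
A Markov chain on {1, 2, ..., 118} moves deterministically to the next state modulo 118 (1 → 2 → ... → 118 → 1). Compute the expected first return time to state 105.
E[T_105 | X_0 = 105] = 118

The chain cycles deterministically, so starting at state 105 it returns in exactly 118 steps. Equivalently, the stationary distribution is uniform π_j = 1/118 for every state j, so by Kac's formula E[T_105] = 1/π_105 = 118.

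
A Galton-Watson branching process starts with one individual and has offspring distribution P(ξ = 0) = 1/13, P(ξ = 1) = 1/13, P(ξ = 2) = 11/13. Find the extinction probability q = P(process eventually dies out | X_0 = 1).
q = 1/11

The pgf is f(s) = 1/13 + 1/13·s + 11/13·s². The extinction probability q is the smallest fixed point of f in [0, 1]. Setting s = f(s):
  11/13·s² + (1/13 − 1)·s + 1/13 = 0
  11/13·s² − (1/13 + 11/13)·s + 1/13 = 0
which factors as (s − 1)·(11/13·s − 1/13) = 0, giving roots s = 1 and s = (1/13)/(11/13) = 1/11.
Mean offspring μ = 1/13 + 2·11/13 = 23/13 > 1 (supercritical), so q < 1. The extinction probability is the smaller root: q = (1/13)/(11/13) = 1/11.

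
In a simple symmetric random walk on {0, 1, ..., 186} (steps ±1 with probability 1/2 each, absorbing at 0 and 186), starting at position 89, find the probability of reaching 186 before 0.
P(hit 186 before 0) = 89/186

Let u_k = P(hit 186 before 0 | start at k). Then u_0 = 0, u_186 = 1, and u_k = u_{k-1}/2 + u_{k+1}/2 for 1 ≤ k ≤ 185. This harmonic recurrence is solved by u_k = k/186, giving u_89 = 89/186.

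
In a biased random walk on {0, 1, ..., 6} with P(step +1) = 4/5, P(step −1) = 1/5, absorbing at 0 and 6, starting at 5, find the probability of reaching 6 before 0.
P(hit 6 before 0) = (1 − (1/4)^5) / (1 − (1/4)^6) = 1364/1365

Let u_k denote P(reach 6 before 0 | start at k). Boundary: u_0 = 0, u_6 = 1. Recurrence: u_k = 4/5·u_{k+1} + 1/5·u_{k-1} for 1 ≤ k ≤ 5. Try u_k = A + B·r^k with r = q/p = (1/5)/(4/5) = 1/4. Substitution satisfies the recurrence; boundary conditions give:
  u_k = (1 − r^k) / (1 − r^N) = (1 − (1/4)^5) / (1 − (1/4)^6) = 1364/1365.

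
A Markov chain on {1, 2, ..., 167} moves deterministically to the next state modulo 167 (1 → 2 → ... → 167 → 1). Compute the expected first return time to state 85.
E[T_85 | X_0 = 85] = 167

The chain cycles deterministically, so starting at state 85 it returns in exactly 167 steps. Equivalently, the stationary distribution is uniform π_j = 1/167 for every state j, so by Kac's formula E[T_85] = 1/π_85 = 167.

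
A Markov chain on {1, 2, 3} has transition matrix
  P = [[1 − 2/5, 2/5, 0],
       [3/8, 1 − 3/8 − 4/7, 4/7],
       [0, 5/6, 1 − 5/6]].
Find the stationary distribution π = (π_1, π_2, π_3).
π = (525/1469, 560/1469, 384/1469)

This is a birth-death chain on three states, which satisfies detailed balance: π_1 · P_{12} = π_2 · P_{21} and π_2 · P_{23} = π_3 · P_{32}.
From π_1 · 2/5 = π_2 · 3/8: π_2/π_1 = (2/5)/(3/8) = 16/15.
From π_2 · 4/7 = π_3 · 5/6: π_3/π_2 = (4/7)/(5/6) = 24/35.
Take π_1 proportional to 1; then unnormalized π = (1, 16/15, 128/175). Normalize by dividing by the sum 1469/525:
  π = (525/1469, 560/1469, 384/1469).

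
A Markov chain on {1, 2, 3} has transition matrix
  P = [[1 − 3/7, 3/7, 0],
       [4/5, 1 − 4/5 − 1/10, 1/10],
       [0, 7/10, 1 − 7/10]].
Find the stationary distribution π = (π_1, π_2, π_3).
π = (49/79, 105/316, 15/316)

This is a birth-death chain on three states, which satisfies detailed balance: π_1 · P_{12} = π_2 · P_{21} and π_2 · P_{23} = π_3 · P_{32}.
From π_1 · 3/7 = π_2 · 4/5: π_2/π_1 = (3/7)/(4/5) = 15/28.
From π_2 · 1/10 = π_3 · 7/10: π_3/π_2 = (1/10)/(7/10) = 1/7.
Take π_1 proportional to 1; then unnormalized π = (1, 15/28, 15/196). Normalize by dividing by the sum 79/49:
  π = (49/79, 105/316, 15/316).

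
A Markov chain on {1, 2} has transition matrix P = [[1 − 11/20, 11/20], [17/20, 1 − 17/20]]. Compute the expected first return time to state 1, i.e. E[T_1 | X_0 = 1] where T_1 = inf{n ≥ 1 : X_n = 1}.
E[T_1 | X_0 = 1] = 1/π_1 = 28/17

For an irreducible recurrent Markov chain with stationary distribution π, E[T_i | X_0 = i] = 1/π_i (Kac's formula). Here π_1 = (17/20)/(11/20 + 17/20) = (17/20)/(7/5) = 17/28, so E[T_1 | X_0 = 1] = 1/π_1 = (11/20 + 17/20)/(17/20) = (7/5)/(17/20) = 28/17.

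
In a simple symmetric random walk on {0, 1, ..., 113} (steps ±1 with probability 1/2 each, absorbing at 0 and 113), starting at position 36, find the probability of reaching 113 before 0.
P(hit 113 before 0) = 36/113

Let u_k = P(hit 113 before 0 | start at k). Then u_0 = 0, u_113 = 1, and u_k = u_{k-1}/2 + u_{k+1}/2 for 1 ≤ k ≤ 112. This harmonic recurrence is solved by u_k = k/113, giving u_36 = 36/113.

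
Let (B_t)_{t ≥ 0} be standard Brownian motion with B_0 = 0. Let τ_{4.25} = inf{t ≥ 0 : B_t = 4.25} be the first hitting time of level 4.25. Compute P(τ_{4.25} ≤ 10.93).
P(τ_{4.25} ≤ 10.93) = 2(1 − Φ(4.25/√10.93)) = 2(1 − Φ(1.2855)) ≈ 0.1986

By the reflection principle for standard BM, P(τ_b ≤ t) = 2 · P(B_t ≥ b). Since B_t ~ N(0, t), P(B_t ≥ 4.25) = 1 − Φ(4.25/√t) = 1 − Φ(4.25/√10.93) = 1 − Φ(1.2855) ≈ 0.09931. Doubling: P(τ_{4.25} ≤ 10.93) ≈ 2 · 0.09931 = 0.19862 ≈ 0.1986.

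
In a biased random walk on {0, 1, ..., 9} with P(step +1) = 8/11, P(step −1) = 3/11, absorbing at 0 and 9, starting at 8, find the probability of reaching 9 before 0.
P(hit 9 before 0) = (1 − (3/8)^8) / (1 − (3/8)^9) = 26833048/26839609

Let u_k denote P(reach 9 before 0 | start at k). Boundary: u_0 = 0, u_9 = 1. Recurrence: u_k = 8/11·u_{k+1} + 3/11·u_{k-1} for 1 ≤ k ≤ 8. Try u_k = A + B·r^k with r = q/p = (3/11)/(8/11) = 3/8. Substitution satisfies the recurrence; boundary conditions give:
  u_k = (1 − r^k) / (1 − r^N) = (1 − (3/8)^8) / (1 − (3/8)^9) = 26833048/26839609.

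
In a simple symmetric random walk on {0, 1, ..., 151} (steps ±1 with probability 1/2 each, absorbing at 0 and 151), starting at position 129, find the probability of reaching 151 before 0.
P(hit 151 before 0) = 129/151

Let u_k = P(hit 151 before 0 | start at k). Then u_0 = 0, u_151 = 1, and u_k = u_{k-1}/2 + u_{k+1}/2 for 1 ≤ k ≤ 150. This harmonic recurrence is solved by u_k = k/151, giving u_129 = 129/151.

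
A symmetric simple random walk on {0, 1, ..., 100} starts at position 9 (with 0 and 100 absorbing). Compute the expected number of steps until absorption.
E[τ | X_0 = 9] = 819

Let v_k = E[τ | X_0 = k]. Boundary: v_0 = v_100 = 0. Recurrence: v_k = 1 + (v_{k-1} + v_{k+1})/2 for 1 ≤ k ≤ 99. The particular solution to v_k − (v_{k-1} + v_{k+1})/2 = 1 is v_k = −k^2. Adding homogeneous solution A + B k and matching boundaries gives v_k = k (100 − k). Substituting k = 9: v_9 = 9 · 91 = 819.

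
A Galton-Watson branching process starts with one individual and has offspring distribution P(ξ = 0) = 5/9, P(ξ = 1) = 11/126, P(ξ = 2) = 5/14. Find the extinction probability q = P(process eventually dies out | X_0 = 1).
q = 1

Mean offspring μ = 0·5/9 + 1·11/126 + 2·5/14 = 101/126 ≤ 1. For μ ≤ 1 with offspring not concentrated at 1, the Galton-Watson process goes extinct almost surely, so q = 1.
(Algebraic check: The pgf is f(s) = 5/9 + 11/126·s + 5/14·s². The extinction probability q is the smallest fixed point of f in [0, 1]. Setting s = f(s):
  5/14·s² + (11/126 − 1)·s + 5/9 = 0
  5/14·s² − (5/9 + 5/14)·s + 5/9 = 0
which factors as (s − 1)·(5/14·s − 5/9) = 0, giving roots s = 1 and s = (5/9)/(5/14) = 14/9. Since 14/9 ≥ 1, the smallest root in [0, 1] is s = 1.)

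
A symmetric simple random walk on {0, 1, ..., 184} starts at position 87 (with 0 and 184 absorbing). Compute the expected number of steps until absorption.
E[τ | X_0 = 87] = 8439

Let v_k = E[τ | X_0 = k]. Boundary: v_0 = v_184 = 0. Recurrence: v_k = 1 + (v_{k-1} + v_{k+1})/2 for 1 ≤ k ≤ 183. The particular solution to v_k − (v_{k-1} + v_{k+1})/2 = 1 is v_k = −k^2. Adding homogeneous solution A + B k and matching boundaries gives v_k = k (184 − k). Substituting k = 87: v_87 = 87 · 97 = 8439.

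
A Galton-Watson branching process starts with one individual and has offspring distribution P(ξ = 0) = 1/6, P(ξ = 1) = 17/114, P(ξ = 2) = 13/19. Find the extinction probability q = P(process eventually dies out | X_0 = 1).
q = 19/78

The pgf is f(s) = 1/6 + 17/114·s + 13/19·s². The extinction probability q is the smallest fixed point of f in [0, 1]. Setting s = f(s):
  13/19·s² + (17/114 − 1)·s + 1/6 = 0
  13/19·s² − (1/6 + 13/19)·s + 1/6 = 0
which factors as (s − 1)·(13/19·s − 1/6) = 0, giving roots s = 1 and s = (1/6)/(13/19) = 19/78.
Mean offspring μ = 17/114 + 2·13/19 = 173/114 > 1 (supercritical), so q < 1. The extinction probability is the smaller root: q = (1/6)/(13/19) = 19/78.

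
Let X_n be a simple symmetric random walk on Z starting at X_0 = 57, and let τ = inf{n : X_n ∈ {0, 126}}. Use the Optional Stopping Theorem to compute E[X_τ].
E[X_τ] = 57

X_n is a martingale and τ is a bounded-mean stopping time (indeed τ is finite a.s. with bounded expectation since the walk is in a bounded region). By the OST, E[X_τ] = E[X_0] = 57. Equivalently: E[X_τ] = 126 · P(hit 126 first) + 0 · P(hit 0 first) = 126 · (57/126) = 57.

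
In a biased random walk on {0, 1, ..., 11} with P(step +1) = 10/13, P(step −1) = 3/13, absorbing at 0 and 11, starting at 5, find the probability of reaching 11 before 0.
P(hit 11 before 0) = (1 − (3/10)^5) / (1 − (3/10)^11) = 14251000000/14285688979

Let u_k denote P(reach 11 before 0 | start at k). Boundary: u_0 = 0, u_11 = 1. Recurrence: u_k = 10/13·u_{k+1} + 3/13·u_{k-1} for 1 ≤ k ≤ 10. Try u_k = A + B·r^k with r = q/p = (3/13)/(10/13) = 3/10. Substitution satisfies the recurrence; boundary conditions give:
  u_k = (1 − r^k) / (1 − r^N) = (1 − (3/10)^5) / (1 − (3/10)^11) = 14251000000/14285688979.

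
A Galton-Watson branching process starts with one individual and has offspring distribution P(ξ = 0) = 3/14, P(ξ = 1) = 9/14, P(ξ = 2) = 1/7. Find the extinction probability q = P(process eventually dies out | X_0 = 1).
q = 1

Mean offspring μ = 0·3/14 + 1·9/14 + 2·1/7 = 13/14 ≤ 1. For μ ≤ 1 with offspring not concentrated at 1, the Galton-Watson process goes extinct almost surely, so q = 1.
(Algebraic check: The pgf is f(s) = 3/14 + 9/14·s + 1/7·s². The extinction probability q is the smallest fixed point of f in [0, 1]. Setting s = f(s):
  1/7·s² + (9/14 − 1)·s + 3/14 = 0
  1/7·s² − (3/14 + 1/7)·s + 3/14 = 0
which factors as (s − 1)·(1/7·s − 3/14) = 0, giving roots s = 1 and s = (3/14)/(1/7) = 3/2. Since 3/2 ≥ 1, the smallest root in [0, 1] is s = 1.)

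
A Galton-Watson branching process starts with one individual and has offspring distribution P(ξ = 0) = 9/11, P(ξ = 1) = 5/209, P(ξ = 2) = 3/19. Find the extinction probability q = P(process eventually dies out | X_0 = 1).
q = 1

Mean offspring μ = 0·9/11 + 1·5/209 + 2·3/19 = 71/209 ≤ 1. For μ ≤ 1 with offspring not concentrated at 1, the Galton-Watson process goes extinct almost surely, so q = 1.
(Algebraic check: The pgf is f(s) = 9/11 + 5/209·s + 3/19·s². The extinction probability q is the smallest fixed point of f in [0, 1]. Setting s = f(s):
  3/19·s² + (5/209 − 1)·s + 9/11 = 0
  3/19·s² − (9/11 + 3/19)·s + 9/11 = 0
which factors as (s − 1)·(3/19·s − 9/11) = 0, giving roots s = 1 and s = (9/11)/(3/19) = 57/11. Since 57/11 ≥ 1, the smallest root in [0, 1] is s = 1.)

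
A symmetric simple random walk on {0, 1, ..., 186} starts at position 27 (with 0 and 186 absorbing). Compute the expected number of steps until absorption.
E[τ | X_0 = 27] = 4293

Let v_k = E[τ | X_0 = k]. Boundary: v_0 = v_186 = 0. Recurrence: v_k = 1 + (v_{k-1} + v_{k+1})/2 for 1 ≤ k ≤ 185. The particular solution to v_k − (v_{k-1} + v_{k+1})/2 = 1 is v_k = −k^2. Adding homogeneous solution A + B k and matching boundaries gives v_k = k (186 − k). Substituting k = 27: v_27 = 27 · 159 = 4293.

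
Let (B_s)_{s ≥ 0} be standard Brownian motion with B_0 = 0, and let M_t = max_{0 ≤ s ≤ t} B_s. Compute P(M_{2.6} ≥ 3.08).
P(M_{2.6} ≥ 3.08) = 2·P(B_{2.6} ≥ 3.08) = 2(1 − Φ(3.08/√2.6)) ≈ 0.0561

By the reflection principle for Brownian motion, P(M_t ≥ a) = 2 · P(B_t ≥ a) for a ≥ 0. Since B_t ~ N(0, t), P(B_t ≥ 3.08) = 1 − Φ(3.08/√t) = 1 − Φ(3.08/√2.6) = 1 − Φ(1.9101). So
  P(M_{2.6} ≥ 3.08) = 2(1 − Φ(1.9101)) ≈ 0.0561.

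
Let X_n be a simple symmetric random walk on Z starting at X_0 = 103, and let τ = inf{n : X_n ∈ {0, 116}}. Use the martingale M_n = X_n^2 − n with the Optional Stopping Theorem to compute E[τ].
E[τ] = 1339

M_n = X_n^2 − n is a martingale (since E[X_{n+1}^2 | F_n] = X_n^2 + 1). By OST (τ has finite mean in a bounded region), E[M_τ] = E[M_0] = X_0^2 − 0 = 103^2 = 10609. Also E[M_τ] = E[X_τ^2] − E[τ]. The walk exits at 0 or 116, with P(hit 116 first) = 103/116, so E[X_τ^2] = 116^2 · 103/116 + 0 = 11948. Thus E[τ] = E[X_τ^2] − E[M_τ] = 11948 − 10609 = 1339 = 103(116 − 103) = 1339.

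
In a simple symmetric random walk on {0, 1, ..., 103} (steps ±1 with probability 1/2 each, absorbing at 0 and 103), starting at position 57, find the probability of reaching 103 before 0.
P(hit 103 before 0) = 57/103

Let u_k = P(hit 103 before 0 | start at k). Then u_0 = 0, u_103 = 1, and u_k = u_{k-1}/2 + u_{k+1}/2 for 1 ≤ k ≤ 102. This harmonic recurrence is solved by u_k = k/103, giving u_57 = 57/103.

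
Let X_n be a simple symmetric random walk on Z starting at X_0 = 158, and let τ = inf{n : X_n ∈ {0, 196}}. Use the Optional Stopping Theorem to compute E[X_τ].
E[X_τ] = 158

X_n is a martingale and τ is a bounded-mean stopping time (indeed τ is finite a.s. with bounded expectation since the walk is in a bounded region). By the OST, E[X_τ] = E[X_0] = 158. Equivalently: E[X_τ] = 196 · P(hit 196 first) + 0 · P(hit 0 first) = 196 · (158/196) = 158.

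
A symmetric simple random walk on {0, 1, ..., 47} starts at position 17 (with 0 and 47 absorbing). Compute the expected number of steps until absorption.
E[τ | X_0 = 17] = 510

Let v_k = E[τ | X_0 = k]. Boundary: v_0 = v_47 = 0. Recurrence: v_k = 1 + (v_{k-1} + v_{k+1})/2 for 1 ≤ k ≤ 46. The particular solution to v_k − (v_{k-1} + v_{k+1})/2 = 1 is v_k = −k^2. Adding homogeneous solution A + B k and matching boundaries gives v_k = k (47 − k). Substituting k = 17: v_17 = 17 · 30 = 510.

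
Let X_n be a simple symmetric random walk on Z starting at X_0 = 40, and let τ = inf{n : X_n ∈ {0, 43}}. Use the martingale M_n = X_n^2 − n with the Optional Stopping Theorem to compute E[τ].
E[τ] = 120

M_n = X_n^2 − n is a martingale (since E[X_{n+1}^2 | F_n] = X_n^2 + 1). By OST (τ has finite mean in a bounded region), E[M_τ] = E[M_0] = X_0^2 − 0 = 40^2 = 1600. Also E[M_τ] = E[X_τ^2] − E[τ]. The walk exits at 0 or 43, with P(hit 43 first) = 40/43, so E[X_τ^2] = 43^2 · 40/43 + 0 = 1720. Thus E[τ] = E[X_τ^2] − E[M_τ] = 1720 − 1600 = 120 = 40(43 − 40) = 120.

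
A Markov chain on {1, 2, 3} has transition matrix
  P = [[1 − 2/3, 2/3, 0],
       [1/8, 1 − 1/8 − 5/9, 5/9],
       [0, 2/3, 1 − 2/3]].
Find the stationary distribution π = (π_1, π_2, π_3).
π = (9/97, 48/97, 40/97)

This is a birth-death chain on three states, which satisfies detailed balance: π_1 · P_{12} = π_2 · P_{21} and π_2 · P_{23} = π_3 · P_{32}.
From π_1 · 2/3 = π_2 · 1/8: π_2/π_1 = (2/3)/(1/8) = 16/3.
From π_2 · 5/9 = π_3 · 2/3: π_3/π_2 = (5/9)/(2/3) = 5/6.
Take π_1 proportional to 1; then unnormalized π = (1, 16/3, 40/9). Normalize by dividing by the sum 97/9:
  π = (9/97, 48/97, 40/97).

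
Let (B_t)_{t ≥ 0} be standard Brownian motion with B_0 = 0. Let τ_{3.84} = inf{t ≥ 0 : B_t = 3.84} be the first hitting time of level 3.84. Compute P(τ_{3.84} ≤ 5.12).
P(τ_{3.84} ≤ 5.12) = 2(1 − Φ(3.84/√5.12)) = 2(1 − Φ(1.6971)) ≈ 0.0897

By the reflection principle for standard BM, P(τ_b ≤ t) = 2 · P(B_t ≥ b). Since B_t ~ N(0, t), P(B_t ≥ 3.84) = 1 − Φ(3.84/√t) = 1 − Φ(3.84/√5.12) = 1 − Φ(1.6971) ≈ 0.04484. Doubling: P(τ_{3.84} ≤ 5.12) ≈ 2 · 0.04484 = 0.08968 ≈ 0.0897.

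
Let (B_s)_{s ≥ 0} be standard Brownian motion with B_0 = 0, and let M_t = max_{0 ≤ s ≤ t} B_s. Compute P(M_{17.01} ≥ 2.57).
P(M_{17.01} ≥ 2.57) = 2·P(B_{17.01} ≥ 2.57) = 2(1 − Φ(2.57/√17.01)) ≈ 0.5332

By the reflection principle for Brownian motion, P(M_t ≥ a) = 2 · P(B_t ≥ a) for a ≥ 0. Since B_t ~ N(0, t), P(B_t ≥ 2.57) = 1 − Φ(2.57/√t) = 1 − Φ(2.57/√17.01) = 1 − Φ(0.6231). So
  P(M_{17.01} ≥ 2.57) = 2(1 − Φ(0.6231)) ≈ 0.5332.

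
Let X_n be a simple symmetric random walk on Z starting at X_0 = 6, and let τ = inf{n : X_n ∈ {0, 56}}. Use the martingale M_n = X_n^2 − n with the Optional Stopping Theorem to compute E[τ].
E[τ] = 300

M_n = X_n^2 − n is a martingale (since E[X_{n+1}^2 | F_n] = X_n^2 + 1). By OST (τ has finite mean in a bounded region), E[M_τ] = E[M_0] = X_0^2 − 0 = 6^2 = 36. Also E[M_τ] = E[X_τ^2] − E[τ]. The walk exits at 0 or 56, with P(hit 56 first) = 6/56, so E[X_τ^2] = 56^2 · 6/56 + 0 = 336. Thus E[τ] = E[X_τ^2] − E[M_τ] = 336 − 36 = 300 = 6(56 − 6) = 300.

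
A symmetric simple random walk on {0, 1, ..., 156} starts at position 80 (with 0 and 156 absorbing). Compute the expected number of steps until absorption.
E[τ | X_0 = 80] = 6080

Let v_k = E[τ | X_0 = k]. Boundary: v_0 = v_156 = 0. Recurrence: v_k = 1 + (v_{k-1} + v_{k+1})/2 for 1 ≤ k ≤ 155. The particular solution to v_k − (v_{k-1} + v_{k+1})/2 = 1 is v_k = −k^2. Adding homogeneous solution A + B k and matching boundaries gives v_k = k (156 − k). Substituting k = 80: v_80 = 80 · 76 = 6080.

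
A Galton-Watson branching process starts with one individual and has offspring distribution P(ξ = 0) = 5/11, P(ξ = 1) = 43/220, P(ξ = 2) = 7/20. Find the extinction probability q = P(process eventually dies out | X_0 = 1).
q = 1

Mean offspring μ = 0·5/11 + 1·43/220 + 2·7/20 = 197/220 ≤ 1. For μ ≤ 1 with offspring not concentrated at 1, the Galton-Watson process goes extinct almost surely, so q = 1.
(Algebraic check: The pgf is f(s) = 5/11 + 43/220·s + 7/20·s². The extinction probability q is the smallest fixed point of f in [0, 1]. Setting s = f(s):
  7/20·s² + (43/220 − 1)·s + 5/11 = 0
  7/20·s² − (5/11 + 7/20)·s + 5/11 = 0
which factors as (s − 1)·(7/20·s − 5/11) = 0, giving roots s = 1 and s = (5/11)/(7/20) = 100/77. Since 100/77 ≥ 1, the smallest root in [0, 1] is s = 1.)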